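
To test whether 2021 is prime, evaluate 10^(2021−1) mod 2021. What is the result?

1615

10^1 ≡ 10 (mod 2021)
10^2 ≡ 10^2 = 100 ≡ 100 (mod 2021)
10^4 ≡ 100^2 = 10000 ≡ 1916 (mod 2021)
10^8 ≡ 1916^2 = 3671056 ≡ 920 (mod 2021)
10^16 ≡ 920^2 = 846400 ≡ 1622 (mod 2021)
10^32 ≡ 1622^2 = 2630884 ≡ 1563 (mod 2021)
10^64 ≡ 1563^2 = 2442969 ≡ 1601 (mod 2021)
10^128 ≡ 1601^2 = 2563201 ≡ 573 (mod 2021)
10^256 ≡ 573^2 = 328329 ≡ 927 (mod 2021)
10^512 ≡ 927^2 = 859329 ≡ 404 (mod 2021)
10^1024 ≡ 404^2 = 163216 ≡ 1536 (mod 2021)
2020 = 1024 + 512 + 256 + 128 + 64 + 32 + 4 in binary powers of 2.
So 10^2020 ≡ 1536 · 404 · 927 · 573 · 1601 · 1563 · 1916 ≡ 1615 (mod 2021).
Since 1615 ≠ 1, base 10 is a Fermat witness: 2021 is composite.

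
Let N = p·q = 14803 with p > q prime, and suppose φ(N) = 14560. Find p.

131

φ(n) = (p−1)(q−1) = n − (p+q) + 1, so p + q = 14803 − 14560 + 1 = 244.
p and q are the roots of t² − 244t + 14803 = 0.
Discriminant: 244² − 4·14803 = 59536 − 59212 = 324; √324 = 18.
q = (244 − 18)/2 = 113, p = (244 + 18)/2 = 131.
Check: 113 · 131 = 14803.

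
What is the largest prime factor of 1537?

1537 = 29 · 53
53 is prime.
So 1537 = 29 · 53; the largest prime factor is 53.

53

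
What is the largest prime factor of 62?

31

62 = 2 · 31
31 is prime.
So 62 = 2 · 31; the largest prime factor is 31.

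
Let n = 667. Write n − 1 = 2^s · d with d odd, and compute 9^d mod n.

667 − 1 = 666 = 2^1 · 333, so d = 333.
9^1 ≡ 9 (mod 667)
9^2 ≡ 9^2 = 81 ≡ 81 (mod 667)
9^4 ≡ 81^2 = 6561 ≡ 558 (mod 667)
9^8 ≡ 558^2 = 311364 ≡ 542 (mod 667)
9^16 ≡ 542^2 = 293764 ≡ 284 (mod 667)
9^32 ≡ 284^2 = 80656 ≡ 616 (mod 667)
9^64 ≡ 616^2 = 379456 ≡ 600 (mod 667)
9^128 ≡ 600^2 = 360000 ≡ 487 (mod 667)
9^256 ≡ 487^2 = 237169 ≡ 384 (mod 667)
333 = 256 + 64 + 8 + 4 + 1 in binary powers of 2.
So 9^333 ≡ 384 · 600 · 542 · 558 · 9 ≡ 660 (mod 667).
Squaring chain: 660; never reaches −1, so base 9 is a Miller–Rabin witness that 667 is composite.

660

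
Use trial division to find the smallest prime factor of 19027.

19027 is odd.
Digit sum 19, not divisible by 3.
Ends in 7: not divisible by 5.
7: 19027 = 7·2718 + 1
11: 19027 = 11·1729 + 8
13: 19027 = 13·1463 + 8
17: 19027 = 17·1119 + 4
19: 19027 = 19·1001 + 8
23: 19027 = 23·827 + 6
29: 19027 = 29·656 + 3
31: 19027 = 31·613 + 24
37: 19027 = 37·514 + 9
41: 19027 = 41·464 + 3
43: 19027 = 43·442 + 21
47: 19027 = 47·404 + 39
53: 19027 = 53·359

53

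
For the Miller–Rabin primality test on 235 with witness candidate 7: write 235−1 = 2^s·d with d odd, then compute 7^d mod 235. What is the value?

2

235 − 1 = 234 = 2^1 · 117, so d = 117.
7^1 ≡ 7 (mod 235)
7^2 ≡ 7^2 = 49 ≡ 49 (mod 235)
7^4 ≡ 49^2 = 2401 ≡ 51 (mod 235)
7^8 ≡ 51^2 = 2601 ≡ 16 (mod 235)
7^16 ≡ 16^2 = 256 ≡ 21 (mod 235)
7^32 ≡ 21^2 = 441 ≡ 206 (mod 235)
7^64 ≡ 206^2 = 42436 ≡ 136 (mod 235)
117 = 64 + 32 + 16 + 4 + 1 in binary powers of 2.
So 7^117 ≡ 136 · 206 · 21 · 51 · 7 ≡ 2 (mod 235).
Squaring chain: 2; never reaches −1, so base 7 is a Miller–Rabin witness that 235 is composite.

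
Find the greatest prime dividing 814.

37

814 = 2 · 407
407 = 11 · 37
37 is prime.
So 814 = 2 · 11 · 37; the largest prime factor is 37.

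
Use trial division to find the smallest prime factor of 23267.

53

23267 is odd.
Digit sum 20, not divisible by 3.
Ends in 7: not divisible by 5.
7: 23267 = 7·3323 + 6
11: 23267 = 11·2115 + 2
13: 23267 = 13·1789 + 10
17: 23267 = 17·1368 + 11
19: 23267 = 19·1224 + 11
23: 23267 = 23·1011 + 14
29: 23267 = 29·802 + 9
31: 23267 = 31·750 + 17
37: 23267 = 37·628 + 31
41: 23267 = 41·567 + 20
43: 23267 = 43·541 + 4
47: 23267 = 47·495 + 2
53: 23267 = 53·439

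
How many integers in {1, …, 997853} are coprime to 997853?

959040

Factor: 997853 = 37 · 149 · 181.
φ(997853) = (37−1) · (149−1) · (181−1) = 36 · 148 · 180 = 959040.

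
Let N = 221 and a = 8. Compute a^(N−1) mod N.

8^1 ≡ 8 (mod 221)
8^2 ≡ 8^2 = 64 ≡ 64 (mod 221)
8^4 ≡ 64^2 = 4096 ≡ 118 (mod 221)
8^8 ≡ 118^2 = 13924 ≡ 1 (mod 221)
8^16 ≡ 1^2 = 1 ≡ 1 (mod 221)
8^32 ≡ 1^2 = 1 ≡ 1 (mod 221)
8^64 ≡ 1^2 = 1 ≡ 1 (mod 221)
8^128 ≡ 1^2 = 1 ≡ 1 (mod 221)
220 = 128 + 64 + 16 + 8 + 4 in binary powers of 2.
So 8^220 ≡ 1 · 1 · 1 · 1 · 118 ≡ 118 (mod 221).
Since 118 ≠ 1, base 8 is a Fermat witness: 221 is composite.

118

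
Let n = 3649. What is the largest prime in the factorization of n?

89

3649 = 41 · 89
89 is prime.
So 3649 = 41 · 89; the largest prime factor is 89.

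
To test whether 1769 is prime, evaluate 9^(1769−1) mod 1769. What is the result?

9^1 ≡ 9 (mod 1769)
9^2 ≡ 9^2 = 81 ≡ 81 (mod 1769)
9^4 ≡ 81^2 = 6561 ≡ 1254 (mod 1769)
9^8 ≡ 1254^2 = 1572516 ≡ 1644 (mod 1769)
9^16 ≡ 1644^2 = 2702736 ≡ 1473 (mod 1769)
9^32 ≡ 1473^2 = 2169729 ≡ 935 (mod 1769)
9^64 ≡ 935^2 = 874225 ≡ 339 (mod 1769)
9^128 ≡ 339^2 = 114921 ≡ 1705 (mod 1769)
9^256 ≡ 1705^2 = 2907025 ≡ 558 (mod 1769)
9^512 ≡ 558^2 = 311364 ≡ 20 (mod 1769)
9^1024 ≡ 20^2 = 400 ≡ 400 (mod 1769)
1768 = 1024 + 512 + 128 + 64 + 32 + 8 in binary powers of 2.
So 9^1768 ≡ 400 · 20 · 1705 · 339 · 935 · 1644 ≡ 790 (mod 1769).
Since 790 ≠ 1, base 9 is a Fermat witness: 1769 is composite.

790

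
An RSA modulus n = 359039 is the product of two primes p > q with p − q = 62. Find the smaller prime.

Since p = q + 62, we have 359039 = q(q + 62), so q² + 62q − 359039 = 0.
Discriminant: 62² + 4·359039 = 3844 + 1436156 = 1440000; √1440000 = 1200.
q = (−62 + 1200)/2 = 569, and p = q + 62 = 631.
Check: 569 · 631 = 359039.

569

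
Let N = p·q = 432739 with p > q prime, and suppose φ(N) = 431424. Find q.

643

φ(n) = (p−1)(q−1) = n − (p+q) + 1, so p + q = 432739 − 431424 + 1 = 1316.
p and q are the roots of t² − 1316t + 432739 = 0.
Discriminant: 1316² − 4·432739 = 1731856 − 1730956 = 900; √900 = 30.
q = (1316 − 30)/2 = 643, p = (1316 + 30)/2 = 673.
Check: 643 · 673 = 432739.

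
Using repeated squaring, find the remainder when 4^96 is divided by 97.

4^1 ≡ 4 (mod 97)
4^2 ≡ 4^2 = 16 ≡ 16 (mod 97)
4^4 ≡ 16^2 = 256 ≡ 62 (mod 97)
4^8 ≡ 62^2 = 3844 ≡ 61 (mod 97)
4^16 ≡ 61^2 = 3721 ≡ 35 (mod 97)
4^32 ≡ 35^2 = 1225 ≡ 61 (mod 97)
4^64 ≡ 61^2 = 3721 ≡ 35 (mod 97)
96 = 64 + 32 in binary powers of 2.
So 4^96 ≡ 35 · 61 ≡ 1 (mod 97).
Since the result is 1, base 4 gives no evidence that 97 is composite.

1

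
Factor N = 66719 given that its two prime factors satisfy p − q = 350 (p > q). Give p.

Since p = q + 350, we have 66719 = q(q + 350), so q² + 350q − 66719 = 0.
Discriminant: 350² + 4·66719 = 122500 + 266876 = 389376; √389376 = 624.
q = (−350 + 624)/2 = 137, and p = q + 350 = 487.
Check: 137 · 487 = 66719.

487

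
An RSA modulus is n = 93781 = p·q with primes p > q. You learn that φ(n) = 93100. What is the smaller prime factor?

φ(n) = (p−1)(q−1) = n − (p+q) + 1, so p + q = 93781 − 93100 + 1 = 682.
p and q are the roots of t² − 682t + 93781 = 0.
Discriminant: 682² − 4·93781 = 465124 − 375124 = 90000; √90000 = 300.
q = (682 − 300)/2 = 191, p = (682 + 300)/2 = 491.
Check: 191 · 491 = 93781.

191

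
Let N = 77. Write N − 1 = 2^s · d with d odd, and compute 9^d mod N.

16

77 − 1 = 76 = 2^2 · 19, so d = 19.
9^1 ≡ 9 (mod 77)
9^2 ≡ 9^2 = 81 ≡ 4 (mod 77)
9^4 ≡ 4^2 = 16 ≡ 16 (mod 77)
9^8 ≡ 16^2 = 256 ≡ 25 (mod 77)
9^16 ≡ 25^2 = 625 ≡ 9 (mod 77)
19 = 16 + 2 + 1 in binary powers of 2.
So 9^19 ≡ 9 · 4 · 9 ≡ 16 (mod 77).
Squaring chain: 16 → 25; never reaches −1, so base 9 is a Miller–Rabin witness that 77 is composite.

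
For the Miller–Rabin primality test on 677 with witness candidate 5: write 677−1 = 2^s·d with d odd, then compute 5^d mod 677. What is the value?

26

677 − 1 = 676 = 2^2 · 169, so d = 169.
5^1 ≡ 5 (mod 677)
5^2 ≡ 5^2 = 25 ≡ 25 (mod 677)
5^4 ≡ 25^2 = 625 ≡ 625 (mod 677)
5^8 ≡ 625^2 = 390625 ≡ 673 (mod 677)
5^16 ≡ 673^2 = 452929 ≡ 16 (mod 677)
5^32 ≡ 16^2 = 256 ≡ 256 (mod 677)
5^64 ≡ 256^2 = 65536 ≡ 544 (mod 677)
5^128 ≡ 544^2 = 295936 ≡ 87 (mod 677)
169 = 128 + 32 + 8 + 1 in binary powers of 2.
So 5^169 ≡ 87 · 256 · 673 · 5 ≡ 26 (mod 677).
Squaring chain: 26 → 676; reaches −1, so base 5 does not prove 677 composite.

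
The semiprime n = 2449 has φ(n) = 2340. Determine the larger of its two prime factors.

φ(n) = (p−1)(q−1) = n − (p+q) + 1, so p + q = 2449 − 2340 + 1 = 110.
p and q are the roots of t² − 110t + 2449 = 0.
Discriminant: 110² − 4·2449 = 12100 − 9796 = 2304; √2304 = 48.
q = (110 − 48)/2 = 31, p = (110 + 48)/2 = 79.
Check: 31 · 79 = 2449.

79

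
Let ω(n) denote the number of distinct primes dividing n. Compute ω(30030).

6

30030 = 2 · 15015
15015 = 3 · 5005
5005 = 5 · 1001
1001 = 7 · 143
143 = 11 · 13
30030 = 2 · 3 · 5 · 7 · 11 · 13, which has 6 distinct prime factors.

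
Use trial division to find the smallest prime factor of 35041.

35041 is odd.
Digit sum 13, not divisible by 3.
Ends in 1: not divisible by 5.
7: 35041 = 7·5005 + 6
11: 35041 = 11·3185 + 6
13: 35041 = 13·2695 + 6
17: 35041 = 17·2061 + 4
19: 35041 = 19·1844 + 5
23: 35041 = 23·1523 + 12
29: 35041 = 29·1208 + 9
31: 35041 = 31·1130 + 11
37: 35041 = 37·947 + 2
41: 35041 = 41·854 + 27
43: 35041 = 43·814 + 39
47: 35041 = 47·745 + 26
53: 35041 = 53·661 + 8
59: 35041 = 59·593 + 54
61: 35041 = 61·574 + 27
67: 35041 = 67·523

67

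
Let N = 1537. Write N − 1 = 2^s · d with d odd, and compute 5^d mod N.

1537 − 1 = 1536 = 2^9 · 3, so d = 3.
5^1 ≡ 5 (mod 1537)
5^2 ≡ 5^2 = 25 ≡ 25 (mod 1537)
3 = 2 + 1 in binary powers of 2.
So 5^3 ≡ 25 · 5 ≡ 125 (mod 1537).
Squaring chain: 125 → 255 → 471 → 513 → 342 → 152 → 49 → 864 → 1051; never reaches −1, so base 5 is a Miller–Rabin witness that 1537 is composite.

125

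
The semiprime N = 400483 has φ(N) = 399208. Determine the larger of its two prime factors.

φ(n) = (p−1)(q−1) = n − (p+q) + 1, so p + q = 400483 − 399208 + 1 = 1276.
p and q are the roots of t² − 1276t + 400483 = 0.
Discriminant: 1276² − 4·400483 = 1628176 − 1601932 = 26244; √26244 = 162.
q = (1276 − 162)/2 = 557, p = (1276 + 162)/2 = 719.
Check: 557 · 719 = 400483.

719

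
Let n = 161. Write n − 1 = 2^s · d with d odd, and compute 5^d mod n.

66

161 − 1 = 160 = 2^5 · 5, so d = 5.
5^1 ≡ 5 (mod 161)
5^2 ≡ 5^2 = 25 ≡ 25 (mod 161)
5^4 ≡ 25^2 = 625 ≡ 142 (mod 161)
5 = 4 + 1 in binary powers of 2.
So 5^5 ≡ 142 · 5 ≡ 66 (mod 161).
Squaring chain: 66 → 9 → 81 → 121 → 151; never reaches −1, so base 5 is a Miller–Rabin witness that 161 is composite.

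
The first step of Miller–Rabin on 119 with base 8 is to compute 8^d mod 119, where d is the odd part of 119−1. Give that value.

36

119 − 1 = 118 = 2^1 · 59, so d = 59.
8^1 ≡ 8 (mod 119)
8^2 ≡ 8^2 = 64 ≡ 64 (mod 119)
8^4 ≡ 64^2 = 4096 ≡ 50 (mod 119)
8^8 ≡ 50^2 = 2500 ≡ 1 (mod 119)
8^16 ≡ 1^2 = 1 ≡ 1 (mod 119)
8^32 ≡ 1^2 = 1 ≡ 1 (mod 119)
59 = 32 + 16 + 8 + 2 + 1 in binary powers of 2.
So 8^59 ≡ 1 · 1 · 1 · 64 · 8 ≡ 36 (mod 119).
Squaring chain: 36; never reaches −1, so base 8 is a Miller–Rabin witness that 119 is composite.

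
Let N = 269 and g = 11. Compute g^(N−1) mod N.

11^1 ≡ 11 (mod 269)
11^2 ≡ 11^2 = 121 ≡ 121 (mod 269)
11^4 ≡ 121^2 = 14641 ≡ 115 (mod 269)
11^8 ≡ 115^2 = 13225 ≡ 44 (mod 269)
11^16 ≡ 44^2 = 1936 ≡ 53 (mod 269)
11^32 ≡ 53^2 = 2809 ≡ 119 (mod 269)
11^64 ≡ 119^2 = 14161 ≡ 173 (mod 269)
11^128 ≡ 173^2 = 29929 ≡ 70 (mod 269)
11^256 ≡ 70^2 = 4900 ≡ 58 (mod 269)
268 = 256 + 8 + 4 in binary powers of 2.
So 11^268 ≡ 58 · 44 · 115 ≡ 1 (mod 269).
Since the result is 1, base 11 gives no evidence that 269 is composite.

1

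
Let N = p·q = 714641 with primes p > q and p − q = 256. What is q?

Since p = q + 256, we have 714641 = q(q + 256), so q² + 256q − 714641 = 0.
Discriminant: 256² + 4·714641 = 65536 + 2858564 = 2924100; √2924100 = 1710.
q = (−256 + 1710)/2 = 727, and p = q + 256 = 983.
Check: 727 · 983 = 714641.

727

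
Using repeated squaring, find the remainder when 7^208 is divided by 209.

7^1 ≡ 7 (mod 209)
7^2 ≡ 7^2 = 49 ≡ 49 (mod 209)
7^4 ≡ 49^2 = 2401 ≡ 102 (mod 209)
7^8 ≡ 102^2 = 10404 ≡ 163 (mod 209)
7^16 ≡ 163^2 = 26569 ≡ 26 (mod 209)
7^32 ≡ 26^2 = 676 ≡ 49 (mod 209)
7^64 ≡ 49^2 = 2401 ≡ 102 (mod 209)
7^128 ≡ 102^2 = 10404 ≡ 163 (mod 209)
208 = 128 + 64 + 16 in binary powers of 2.
So 7^208 ≡ 163 · 102 · 26 ≡ 64 (mod 209).
Since 64 ≠ 1, base 7 is a Fermat witness: 209 is composite.

64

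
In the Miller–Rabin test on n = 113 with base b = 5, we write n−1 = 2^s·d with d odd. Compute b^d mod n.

113 − 1 = 112 = 2^4 · 7, so d = 7.
5^1 ≡ 5 (mod 113)
5^2 ≡ 5^2 = 25 ≡ 25 (mod 113)
5^4 ≡ 25^2 = 625 ≡ 60 (mod 113)
7 = 4 + 2 + 1 in binary powers of 2.
So 5^7 ≡ 60 · 25 · 5 ≡ 42 (mod 113).
Squaring chain: 42 → 69 → 15 → 112; reaches −1, so base 5 does not prove 113 composite.

42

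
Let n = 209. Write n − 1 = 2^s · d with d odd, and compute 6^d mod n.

209 − 1 = 208 = 2^4 · 13, so d = 13.
6^1 ≡ 6 (mod 209)
6^2 ≡ 6^2 = 36 ≡ 36 (mod 209)
6^4 ≡ 36^2 = 1296 ≡ 42 (mod 209)
6^8 ≡ 42^2 = 1764 ≡ 92 (mod 209)
13 = 8 + 4 + 1 in binary powers of 2.
So 6^13 ≡ 92 · 42 · 6 ≡ 194 (mod 209).
Squaring chain: 194 → 16 → 47 → 119; never reaches −1, so base 6 is a Miller–Rabin witness that 209 is composite.

194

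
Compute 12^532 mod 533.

12^1 ≡ 12 (mod 533)
12^2 ≡ 12^2 = 144 ≡ 144 (mod 533)
12^4 ≡ 144^2 = 20736 ≡ 482 (mod 533)
12^8 ≡ 482^2 = 232324 ≡ 469 (mod 533)
12^16 ≡ 469^2 = 219961 ≡ 365 (mod 533)
12^32 ≡ 365^2 = 133225 ≡ 508 (mod 533)
12^64 ≡ 508^2 = 258064 ≡ 92 (mod 533)
12^128 ≡ 92^2 = 8464 ≡ 469 (mod 533)
12^256 ≡ 469^2 = 219961 ≡ 365 (mod 533)
12^512 ≡ 365^2 = 133225 ≡ 508 (mod 533)
532 = 512 + 16 + 4 in binary powers of 2.
So 12^532 ≡ 508 · 365 · 482 ≡ 66 (mod 533).
Since 66 ≠ 1, base 12 is a Fermat witness: 533 is composite.

66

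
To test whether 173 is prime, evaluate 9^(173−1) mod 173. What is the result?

9^1 ≡ 9 (mod 173)
9^2 ≡ 9^2 = 81 ≡ 81 (mod 173)
9^4 ≡ 81^2 = 6561 ≡ 160 (mod 173)
9^8 ≡ 160^2 = 25600 ≡ 169 (mod 173)
9^16 ≡ 169^2 = 28561 ≡ 16 (mod 173)
9^32 ≡ 16^2 = 256 ≡ 83 (mod 173)
9^64 ≡ 83^2 = 6889 ≡ 142 (mod 173)
9^128 ≡ 142^2 = 20164 ≡ 96 (mod 173)
172 = 128 + 32 + 8 + 4 in binary powers of 2.
So 9^172 ≡ 96 · 83 · 169 · 160 ≡ 1 (mod 173).
Since the result is 1, base 9 gives no evidence that 173 is composite.

1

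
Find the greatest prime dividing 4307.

4307 = 59 · 73
73 is prime.
So 4307 = 59 · 73; the largest prime factor is 73.

73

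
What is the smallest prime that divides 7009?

43

7009 is odd.
Digit sum 16, not divisible by 3.
Ends in 9: not divisible by 5.
7: 7009 = 7·1001 + 2
11: 7009 = 11·637 + 2
13: 7009 = 13·539 + 2
17: 7009 = 17·412 + 5
19: 7009 = 19·368 + 17
23: 7009 = 23·304 + 17
29: 7009 = 29·241 + 20
31: 7009 = 31·226 + 3
37: 7009 = 37·189 + 16
41: 7009 = 41·170 + 39
43: 7009 = 43·163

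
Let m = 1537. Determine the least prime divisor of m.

29

1537 is odd.
Digit sum 16, not divisible by 3.
Ends in 7: not divisible by 5.
7: 1537 = 7·219 + 4
11: 1537 = 11·139 + 8
13: 1537 = 13·118 + 3
17: 1537 = 17·90 + 7
19: 1537 = 19·80 + 17
23: 1537 = 23·66 + 19
29: 1537 = 29·53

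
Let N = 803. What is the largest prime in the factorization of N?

73

803 = 11 · 73
73 is prime.
So 803 = 11 · 73; the largest prime factor is 73.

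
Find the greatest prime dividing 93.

31

93 = 3 · 31
31 is prime.
So 93 = 3 · 31; the largest prime factor is 31.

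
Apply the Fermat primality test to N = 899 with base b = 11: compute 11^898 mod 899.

382

11^1 ≡ 11 (mod 899)
11^2 ≡ 11^2 = 121 ≡ 121 (mod 899)
11^4 ≡ 121^2 = 14641 ≡ 257 (mod 899)
11^8 ≡ 257^2 = 66049 ≡ 422 (mod 899)
11^16 ≡ 422^2 = 178084 ≡ 82 (mod 899)
11^32 ≡ 82^2 = 6724 ≡ 431 (mod 899)
11^64 ≡ 431^2 = 185761 ≡ 567 (mod 899)
11^128 ≡ 567^2 = 321489 ≡ 546 (mod 899)
11^256 ≡ 546^2 = 298116 ≡ 547 (mod 899)
11^512 ≡ 547^2 = 299209 ≡ 741 (mod 899)
898 = 512 + 256 + 128 + 2 in binary powers of 2.
So 11^898 ≡ 741 · 547 · 546 · 121 ≡ 382 (mod 899).
Since 382 ≠ 1, base 11 is a Fermat witness: 899 is composite.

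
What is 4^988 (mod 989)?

4^1 ≡ 4 (mod 989)
4^2 ≡ 4^2 = 16 ≡ 16 (mod 989)
4^4 ≡ 16^2 = 256 ≡ 256 (mod 989)
4^8 ≡ 256^2 = 65536 ≡ 262 (mod 989)
4^16 ≡ 262^2 = 68644 ≡ 403 (mod 989)
4^32 ≡ 403^2 = 162409 ≡ 213 (mod 989)
4^64 ≡ 213^2 = 45369 ≡ 864 (mod 989)
4^128 ≡ 864^2 = 746496 ≡ 790 (mod 989)
4^256 ≡ 790^2 = 624100 ≡ 41 (mod 989)
4^512 ≡ 41^2 = 1681 ≡ 692 (mod 989)
988 = 512 + 256 + 128 + 64 + 16 + 8 + 4 in binary powers of 2.
So 4^988 ≡ 692 · 41 · 790 · 864 · 403 · 262 · 256 ≡ 864 (mod 989).
Since 864 ≠ 1, base 4 is a Fermat witness: 989 is composite.

864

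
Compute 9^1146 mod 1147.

9^1 ≡ 9 (mod 1147)
9^2 ≡ 9^2 = 81 ≡ 81 (mod 1147)
9^4 ≡ 81^2 = 6561 ≡ 826 (mod 1147)
9^8 ≡ 826^2 = 682276 ≡ 958 (mod 1147)
9^16 ≡ 958^2 = 917764 ≡ 164 (mod 1147)
9^32 ≡ 164^2 = 26896 ≡ 515 (mod 1147)
9^64 ≡ 515^2 = 265225 ≡ 268 (mod 1147)
9^128 ≡ 268^2 = 71824 ≡ 710 (mod 1147)
9^256 ≡ 710^2 = 504100 ≡ 567 (mod 1147)
9^512 ≡ 567^2 = 321489 ≡ 329 (mod 1147)
9^1024 ≡ 329^2 = 108241 ≡ 423 (mod 1147)
1146 = 1024 + 64 + 32 + 16 + 8 + 2 in binary powers of 2.
So 9^1146 ≡ 423 · 268 · 515 · 164 · 958 · 81 ≡ 1062 (mod 1147).
Since 1062 ≠ 1, base 9 is a Fermat witness: 1147 is composite.

1062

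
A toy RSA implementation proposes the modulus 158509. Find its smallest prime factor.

158509 is odd.
Digit sum 28, not divisible by 3.
Ends in 9: not divisible by 5.
7: 158509 = 7·22644 + 1
11: 158509 = 11·14409 + 10
13: 158509 = 13·12193

13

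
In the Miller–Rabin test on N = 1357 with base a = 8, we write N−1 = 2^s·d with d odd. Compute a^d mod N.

1357 − 1 = 1356 = 2^2 · 339, so d = 339.
8^1 ≡ 8 (mod 1357)
8^2 ≡ 8^2 = 64 ≡ 64 (mod 1357)
8^4 ≡ 64^2 = 4096 ≡ 25 (mod 1357)
8^8 ≡ 25^2 = 625 ≡ 625 (mod 1357)
8^16 ≡ 625^2 = 390625 ≡ 1166 (mod 1357)
8^32 ≡ 1166^2 = 1359556 ≡ 1199 (mod 1357)
8^64 ≡ 1199^2 = 1437601 ≡ 538 (mod 1357)
8^128 ≡ 538^2 = 289444 ≡ 403 (mod 1357)
8^256 ≡ 403^2 = 162409 ≡ 926 (mod 1357)
339 = 256 + 64 + 16 + 2 + 1 in binary powers of 2.
So 8^339 ≡ 926 · 538 · 1166 · 64 · 8 ≡ 55 (mod 1357).
Squaring chain: 55 → 311; never reaches −1, so base 8 is a Miller–Rabin witness that 1357 is composite.

55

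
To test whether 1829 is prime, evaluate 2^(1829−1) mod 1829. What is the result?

411

2^1 ≡ 2 (mod 1829)
2^2 ≡ 2^2 = 4 ≡ 4 (mod 1829)
2^4 ≡ 4^2 = 16 ≡ 16 (mod 1829)
2^8 ≡ 16^2 = 256 ≡ 256 (mod 1829)
2^16 ≡ 256^2 = 65536 ≡ 1521 (mod 1829)
2^32 ≡ 1521^2 = 2313441 ≡ 1585 (mod 1829)
2^64 ≡ 1585^2 = 2512225 ≡ 1008 (mod 1829)
2^128 ≡ 1008^2 = 1016064 ≡ 969 (mod 1829)
2^256 ≡ 969^2 = 938961 ≡ 684 (mod 1829)
2^512 ≡ 684^2 = 467856 ≡ 1461 (mod 1829)
2^1024 ≡ 1461^2 = 2134521 ≡ 78 (mod 1829)
1828 = 1024 + 512 + 256 + 32 + 4 in binary powers of 2.
So 2^1828 ≡ 78 · 1461 · 684 · 1585 · 16 ≡ 411 (mod 1829).
Since 411 ≠ 1, base 2 is a Fermat witness: 1829 is composite.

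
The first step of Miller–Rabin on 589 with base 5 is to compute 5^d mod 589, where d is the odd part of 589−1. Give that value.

125

589 − 1 = 588 = 2^2 · 147, so d = 147.
5^1 ≡ 5 (mod 589)
5^2 ≡ 5^2 = 25 ≡ 25 (mod 589)
5^4 ≡ 25^2 = 625 ≡ 36 (mod 589)
5^8 ≡ 36^2 = 1296 ≡ 118 (mod 589)
5^16 ≡ 118^2 = 13924 ≡ 377 (mod 589)
5^32 ≡ 377^2 = 142129 ≡ 180 (mod 589)
5^64 ≡ 180^2 = 32400 ≡ 5 (mod 589)
5^128 ≡ 5^2 = 25 ≡ 25 (mod 589)
147 = 128 + 16 + 2 + 1 in binary powers of 2.
So 5^147 ≡ 25 · 377 · 25 · 5 ≡ 125 (mod 589).
Squaring chain: 125 → 311; never reaches −1, so base 5 is a Miller–Rabin witness that 589 is composite.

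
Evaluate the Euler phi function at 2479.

Factor: 2479 = 37 · 67.
φ(2479) = (37−1) · (67−1) = 36 · 66 = 2376.

2376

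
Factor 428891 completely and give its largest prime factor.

428891 = 61 · 7031
7031 = 79 · 89
89 is prime.
So 428891 = 61 · 79 · 89; the largest prime factor is 89.

89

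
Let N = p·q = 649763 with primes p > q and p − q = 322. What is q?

661

Since p = q + 322, we have 649763 = q(q + 322), so q² + 322q − 649763 = 0.
Discriminant: 322² + 4·649763 = 103684 + 2599052 = 2702736; √2702736 = 1644.
q = (−322 + 1644)/2 = 661, and p = q + 322 = 983.
Check: 661 · 983 = 649763.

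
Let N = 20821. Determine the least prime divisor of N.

20821 is odd.
Digit sum 13, not divisible by 3.
Ends in 1: not divisible by 5.
7: 20821 = 7·2974 + 3
11: 20821 = 11·1892 + 9
13: 20821 = 13·1601 + 8
17: 20821 = 17·1224 + 13
19: 20821 = 19·1095 + 16
23: 20821 = 23·905 + 6
29: 20821 = 29·717 + 28
31: 20821 = 31·671 + 20
37: 20821 = 37·562 + 27
41: 20821 = 41·507 + 34
43: 20821 = 43·484 + 9
47: 20821 = 47·443

47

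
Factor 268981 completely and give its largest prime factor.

97

268981 = 47 · 5723
5723 = 59 · 97
97 is prime.
So 268981 = 47 · 59 · 97; the largest prime factor is 97.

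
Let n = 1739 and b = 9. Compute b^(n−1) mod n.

638

9^1 ≡ 9 (mod 1739)
9^2 ≡ 9^2 = 81 ≡ 81 (mod 1739)
9^4 ≡ 81^2 = 6561 ≡ 1344 (mod 1739)
9^8 ≡ 1344^2 = 1806336 ≡ 1254 (mod 1739)
9^16 ≡ 1254^2 = 1572516 ≡ 460 (mod 1739)
9^32 ≡ 460^2 = 211600 ≡ 1181 (mod 1739)
9^64 ≡ 1181^2 = 1394761 ≡ 83 (mod 1739)
9^128 ≡ 83^2 = 6889 ≡ 1672 (mod 1739)
9^256 ≡ 1672^2 = 2795584 ≡ 1011 (mod 1739)
9^512 ≡ 1011^2 = 1022121 ≡ 1328 (mod 1739)
9^1024 ≡ 1328^2 = 1763584 ≡ 238 (mod 1739)
1738 = 1024 + 512 + 128 + 64 + 8 + 2 in binary powers of 2.
So 9^1738 ≡ 238 · 1328 · 1672 · 83 · 1254 · 81 ≡ 638 (mod 1739).
Since 638 ≠ 1, base 9 is a Fermat witness: 1739 is composite.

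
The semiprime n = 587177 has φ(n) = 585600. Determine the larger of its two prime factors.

977

φ(n) = (p−1)(q−1) = n − (p+q) + 1, so p + q = 587177 − 585600 + 1 = 1578.
p and q are the roots of t² − 1578t + 587177 = 0.
Discriminant: 1578² − 4·587177 = 2490084 − 2348708 = 141376; √141376 = 376.
q = (1578 − 376)/2 = 601, p = (1578 + 376)/2 = 977.
Check: 601 · 977 = 587177.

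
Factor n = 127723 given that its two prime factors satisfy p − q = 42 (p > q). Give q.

337

Since p = q + 42, we have 127723 = q(q + 42), so q² + 42q − 127723 = 0.
Discriminant: 42² + 4·127723 = 1764 + 510892 = 512656; √512656 = 716.
q = (−42 + 716)/2 = 337, and p = q + 42 = 379.
Check: 337 · 379 = 127723.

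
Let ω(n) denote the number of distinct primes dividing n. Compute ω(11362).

4

11362 = 2 · 5681
5681 = 13 · 437
437 = 19 · 23
11362 = 2 · 13 · 19 · 23, which has 4 distinct prime factors.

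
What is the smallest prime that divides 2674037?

67

2674037 is odd.
Digit sum 29, not divisible by 3.
Ends in 7: not divisible by 5.
7: 2674037 = 7·382005 + 2
11: 2674037 = 11·243094 + 3
13: 2674037 = 13·205695 + 2
17: 2674037 = 17·157296 + 5
19: 2674037 = 19·140738 + 15
23: 2674037 = 23·116262 + 11
29: 2674037 = 29·92208 + 5
31: 2674037 = 31·86259 + 8
37: 2674037 = 37·72271 + 10
41: 2674037 = 41·65220 + 17
43: 2674037 = 43·62186 + 39
47: 2674037 = 47·56894 + 19
53: 2674037 = 53·50453 + 28
59: 2674037 = 59·45322 + 39
61: 2674037 = 61·43836 + 41
67: 2674037 = 67·39911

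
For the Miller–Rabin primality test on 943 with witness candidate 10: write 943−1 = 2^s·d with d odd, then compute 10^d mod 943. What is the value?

943 − 1 = 942 = 2^1 · 471, so d = 471.
10^1 ≡ 10 (mod 943)
10^2 ≡ 10^2 = 100 ≡ 100 (mod 943)
10^4 ≡ 100^2 = 10000 ≡ 570 (mod 943)
10^8 ≡ 570^2 = 324900 ≡ 508 (mod 943)
10^16 ≡ 508^2 = 258064 ≡ 625 (mod 943)
10^32 ≡ 625^2 = 390625 ≡ 223 (mod 943)
10^64 ≡ 223^2 = 49729 ≡ 693 (mod 943)
10^128 ≡ 693^2 = 480249 ≡ 262 (mod 943)
10^256 ≡ 262^2 = 68644 ≡ 748 (mod 943)
471 = 256 + 128 + 64 + 16 + 4 + 2 + 1 in binary powers of 2.
So 10^471 ≡ 748 · 262 · 693 · 625 · 570 · 100 · 10 ≡ 871 (mod 943).
Squaring chain: 871; never reaches −1, so base 10 is a Miller–Rabin witness that 943 is composite.

871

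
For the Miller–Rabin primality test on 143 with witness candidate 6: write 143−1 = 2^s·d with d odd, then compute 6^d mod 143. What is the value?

50

143 − 1 = 142 = 2^1 · 71, so d = 71.
6^1 ≡ 6 (mod 143)
6^2 ≡ 6^2 = 36 ≡ 36 (mod 143)
6^4 ≡ 36^2 = 1296 ≡ 9 (mod 143)
6^8 ≡ 9^2 = 81 ≡ 81 (mod 143)
6^16 ≡ 81^2 = 6561 ≡ 126 (mod 143)
6^32 ≡ 126^2 = 15876 ≡ 3 (mod 143)
6^64 ≡ 3^2 = 9 ≡ 9 (mod 143)
71 = 64 + 4 + 2 + 1 in binary powers of 2.
So 6^71 ≡ 9 · 9 · 36 · 6 ≡ 50 (mod 143).
Squaring chain: 50; never reaches −1, so base 6 is a Miller–Rabin witness that 143 is composite.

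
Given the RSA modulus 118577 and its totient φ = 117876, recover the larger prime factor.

φ(n) = (p−1)(q−1) = n − (p+q) + 1, so p + q = 118577 − 117876 + 1 = 702.
p and q are the roots of t² − 702t + 118577 = 0.
Discriminant: 702² − 4·118577 = 492804 − 474308 = 18496; √18496 = 136.
q = (702 − 136)/2 = 283, p = (702 + 136)/2 = 419.
Check: 283 · 419 = 118577.

419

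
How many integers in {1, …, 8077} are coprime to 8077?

7840

Factor: 8077 = 41 · 197.
φ(8077) = (41−1) · (197−1) = 40 · 196 = 7840.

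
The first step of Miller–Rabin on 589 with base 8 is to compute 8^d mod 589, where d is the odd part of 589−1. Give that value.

589 − 1 = 588 = 2^2 · 147, so d = 147.
8^1 ≡ 8 (mod 589)
8^2 ≡ 8^2 = 64 ≡ 64 (mod 589)
8^4 ≡ 64^2 = 4096 ≡ 562 (mod 589)
8^8 ≡ 562^2 = 315844 ≡ 140 (mod 589)
8^16 ≡ 140^2 = 19600 ≡ 163 (mod 589)
8^32 ≡ 163^2 = 26569 ≡ 64 (mod 589)
8^64 ≡ 64^2 = 4096 ≡ 562 (mod 589)
8^128 ≡ 562^2 = 315844 ≡ 140 (mod 589)
147 = 128 + 16 + 2 + 1 in binary powers of 2.
So 8^147 ≡ 140 · 163 · 64 · 8 ≡ 436 (mod 589).
Squaring chain: 436 → 438; never reaches −1, so base 8 is a Miller–Rabin witness that 589 is composite.

436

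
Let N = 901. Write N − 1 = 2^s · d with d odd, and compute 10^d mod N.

901 − 1 = 900 = 2^2 · 225, so d = 225.
10^1 ≡ 10 (mod 901)
10^2 ≡ 10^2 = 100 ≡ 100 (mod 901)
10^4 ≡ 100^2 = 10000 ≡ 89 (mod 901)
10^8 ≡ 89^2 = 7921 ≡ 713 (mod 901)
10^16 ≡ 713^2 = 508369 ≡ 205 (mod 901)
10^32 ≡ 205^2 = 42025 ≡ 579 (mod 901)
10^64 ≡ 579^2 = 335241 ≡ 69 (mod 901)
10^128 ≡ 69^2 = 4761 ≡ 256 (mod 901)
225 = 128 + 64 + 32 + 1 in binary powers of 2.
So 10^225 ≡ 256 · 69 · 579 · 10 ≡ 248 (mod 901).
Squaring chain: 248 → 236; never reaches −1, so base 10 is a Miller–Rabin witness that 901 is composite.

248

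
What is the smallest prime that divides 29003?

29003 is odd.
Digit sum 14, not divisible by 3.
Ends in 3: not divisible by 5.
7: 29003 = 7·4143 + 2
11: 29003 = 11·2636 + 7
13: 29003 = 13·2231

13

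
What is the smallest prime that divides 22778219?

22778219 is odd.
Digit sum 38, not divisible by 3.
Ends in 9: not divisible by 5.
7: 22778219 = 7·3254031 + 2
11: 22778219 = 11·2070747 + 2
13: 22778219 = 13·1752170 + 9
17: 22778219 = 17·1339895 + 4
19: 22778219 = 19·1198853 + 12
23: 22778219 = 23·990357 + 8
29: 22778219 = 29·785455 + 24
31: 22778219 = 31·734781 + 8
37: 22778219 = 37·615627 + 20
41: 22778219 = 41·555566 + 13
43: 22778219 = 43·529726 + 1
47: 22778219 = 47·484642 + 45
53: 22778219 = 53·429777 + 38
59: 22778219 = 59·386071 + 30
61: 22778219 = 61·373413 + 26
67: 22778219 = 67·339973 + 28
71: 22778219 = 71·320819 + 70
73: 22778219 = 73·312030 + 29
79: 22778219 = 79·288331 + 70
83: 22778219 = 83·274436 + 31
89: 22778219 = 89·255935 + 4
97: 22778219 = 97·234827

97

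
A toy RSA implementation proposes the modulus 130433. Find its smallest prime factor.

23

130433 is odd.
Digit sum 14, not divisible by 3.
Ends in 3: not divisible by 5.
7: 130433 = 7·18633 + 2
11: 130433 = 11·11857 + 6
13: 130433 = 13·10033 + 4
17: 130433 = 17·7672 + 9
19: 130433 = 19·6864 + 17
23: 130433 = 23·5671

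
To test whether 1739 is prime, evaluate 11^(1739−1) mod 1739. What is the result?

11^1 ≡ 11 (mod 1739)
11^2 ≡ 11^2 = 121 ≡ 121 (mod 1739)
11^4 ≡ 121^2 = 14641 ≡ 729 (mod 1739)
11^8 ≡ 729^2 = 531441 ≡ 1046 (mod 1739)
11^16 ≡ 1046^2 = 1094116 ≡ 285 (mod 1739)
11^32 ≡ 285^2 = 81225 ≡ 1231 (mod 1739)
11^64 ≡ 1231^2 = 1515361 ≡ 692 (mod 1739)
11^128 ≡ 692^2 = 478864 ≡ 639 (mod 1739)
11^256 ≡ 639^2 = 408321 ≡ 1395 (mod 1739)
11^512 ≡ 1395^2 = 1946025 ≡ 84 (mod 1739)
11^1024 ≡ 84^2 = 7056 ≡ 100 (mod 1739)
1738 = 1024 + 512 + 128 + 64 + 8 + 2 in binary powers of 2.
So 11^1738 ≡ 100 · 84 · 639 · 692 · 1046 · 121 ≡ 1062 (mod 1739).
Since 1062 ≠ 1, base 11 is a Fermat witness: 1739 is composite.

1062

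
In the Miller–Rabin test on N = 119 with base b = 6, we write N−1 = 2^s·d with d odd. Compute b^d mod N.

90

119 − 1 = 118 = 2^1 · 59, so d = 59.
6^1 ≡ 6 (mod 119)
6^2 ≡ 6^2 = 36 ≡ 36 (mod 119)
6^4 ≡ 36^2 = 1296 ≡ 106 (mod 119)
6^8 ≡ 106^2 = 11236 ≡ 50 (mod 119)
6^16 ≡ 50^2 = 2500 ≡ 1 (mod 119)
6^32 ≡ 1^2 = 1 ≡ 1 (mod 119)
59 = 32 + 16 + 8 + 2 + 1 in binary powers of 2.
So 6^59 ≡ 1 · 1 · 50 · 36 · 6 ≡ 90 (mod 119).
Squaring chain: 90; never reaches −1, so base 6 is a Miller–Rabin witness that 119 is composite.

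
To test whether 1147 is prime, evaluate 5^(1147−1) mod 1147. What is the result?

5^1 ≡ 5 (mod 1147)
5^2 ≡ 5^2 = 25 ≡ 25 (mod 1147)
5^4 ≡ 25^2 = 625 ≡ 625 (mod 1147)
5^8 ≡ 625^2 = 390625 ≡ 645 (mod 1147)
5^16 ≡ 645^2 = 416025 ≡ 811 (mod 1147)
5^32 ≡ 811^2 = 657721 ≡ 490 (mod 1147)
5^64 ≡ 490^2 = 240100 ≡ 377 (mod 1147)
5^128 ≡ 377^2 = 142129 ≡ 1048 (mod 1147)
5^256 ≡ 1048^2 = 1098304 ≡ 625 (mod 1147)
5^512 ≡ 625^2 = 390625 ≡ 645 (mod 1147)
5^1024 ≡ 645^2 = 416025 ≡ 811 (mod 1147)
1146 = 1024 + 64 + 32 + 16 + 8 + 2 in binary powers of 2.
So 5^1146 ≡ 811 · 377 · 490 · 811 · 645 · 25 ≡ 249 (mod 1147).
Since 249 ≠ 1, base 5 is a Fermat witness: 1147 is composite.

249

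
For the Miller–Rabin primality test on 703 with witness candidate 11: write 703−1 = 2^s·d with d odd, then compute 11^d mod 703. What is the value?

703 − 1 = 702 = 2^1 · 351, so d = 351.
11^1 ≡ 11 (mod 703)
11^2 ≡ 11^2 = 121 ≡ 121 (mod 703)
11^4 ≡ 121^2 = 14641 ≡ 581 (mod 703)
11^8 ≡ 581^2 = 337561 ≡ 121 (mod 703)
11^16 ≡ 121^2 = 14641 ≡ 581 (mod 703)
11^32 ≡ 581^2 = 337561 ≡ 121 (mod 703)
11^64 ≡ 121^2 = 14641 ≡ 581 (mod 703)
11^128 ≡ 581^2 = 337561 ≡ 121 (mod 703)
11^256 ≡ 121^2 = 14641 ≡ 581 (mod 703)
351 = 256 + 64 + 16 + 8 + 4 + 2 + 1 in binary powers of 2.
So 11^351 ≡ 581 · 581 · 581 · 121 · 581 · 121 · 11 ≡ 628 (mod 703).
Squaring chain: 628; never reaches −1, so base 11 is a Miller–Rabin witness that 703 is composite.

628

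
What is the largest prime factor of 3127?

3127 = 53 · 59
59 is prime.
So 3127 = 53 · 59; the largest prime factor is 59.

59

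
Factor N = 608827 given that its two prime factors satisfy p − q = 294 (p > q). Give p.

Since p = q + 294, we have 608827 = q(q + 294), so q² + 294q − 608827 = 0.
Discriminant: 294² + 4·608827 = 86436 + 2435308 = 2521744; √2521744 = 1588.
q = (−294 + 1588)/2 = 647, and p = q + 294 = 941.
Check: 647 · 941 = 608827.

941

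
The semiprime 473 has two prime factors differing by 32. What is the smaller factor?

Since p = q + 32, we have 473 = q(q + 32), so q² + 32q − 473 = 0.
Discriminant: 32² + 4·473 = 1024 + 1892 = 2916; √2916 = 54.
q = (−32 + 54)/2 = 11, and p = q + 32 = 43.
Check: 11 · 43 = 473.

11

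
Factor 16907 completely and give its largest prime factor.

53

16907 = 11 · 1537
1537 = 29 · 53
53 is prime.
So 16907 = 11 · 29 · 53; the largest prime factor is 53.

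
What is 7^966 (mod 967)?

1

7^1 ≡ 7 (mod 967)
7^2 ≡ 7^2 = 49 ≡ 49 (mod 967)
7^4 ≡ 49^2 = 2401 ≡ 467 (mod 967)
7^8 ≡ 467^2 = 218089 ≡ 514 (mod 967)
7^16 ≡ 514^2 = 264196 ≡ 205 (mod 967)
7^32 ≡ 205^2 = 42025 ≡ 444 (mod 967)
7^64 ≡ 444^2 = 197136 ≡ 835 (mod 967)
7^128 ≡ 835^2 = 697225 ≡ 18 (mod 967)
7^256 ≡ 18^2 = 324 ≡ 324 (mod 967)
7^512 ≡ 324^2 = 104976 ≡ 540 (mod 967)
966 = 512 + 256 + 128 + 64 + 4 + 2 in binary powers of 2.
So 7^966 ≡ 540 · 324 · 18 · 835 · 467 · 49 ≡ 1 (mod 967).
Since the result is 1, base 7 gives no evidence that 967 is composite.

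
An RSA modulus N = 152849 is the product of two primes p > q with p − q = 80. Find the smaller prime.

Since p = q + 80, we have 152849 = q(q + 80), so q² + 80q − 152849 = 0.
Discriminant: 80² + 4·152849 = 6400 + 611396 = 617796; √617796 = 786.
q = (−80 + 786)/2 = 353, and p = q + 80 = 433.
Check: 353 · 433 = 152849.

353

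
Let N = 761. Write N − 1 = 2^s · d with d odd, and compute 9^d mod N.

761 − 1 = 760 = 2^3 · 95, so d = 95.
9^1 ≡ 9 (mod 761)
9^2 ≡ 9^2 = 81 ≡ 81 (mod 761)
9^4 ≡ 81^2 = 6561 ≡ 473 (mod 761)
9^8 ≡ 473^2 = 223729 ≡ 756 (mod 761)
9^16 ≡ 756^2 = 571536 ≡ 25 (mod 761)
9^32 ≡ 25^2 = 625 ≡ 625 (mod 761)
9^64 ≡ 625^2 = 390625 ≡ 232 (mod 761)
95 = 64 + 16 + 8 + 4 + 2 + 1 in binary powers of 2.
So 9^95 ≡ 232 · 25 · 756 · 473 · 81 · 9 ≡ 722 (mod 761).
Squaring chain: 722 → 760 → 1; reaches −1, so base 9 does not prove 761 composite.

722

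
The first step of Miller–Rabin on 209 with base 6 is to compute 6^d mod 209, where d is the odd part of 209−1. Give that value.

194

209 − 1 = 208 = 2^4 · 13, so d = 13.
6^1 ≡ 6 (mod 209)
6^2 ≡ 6^2 = 36 ≡ 36 (mod 209)
6^4 ≡ 36^2 = 1296 ≡ 42 (mod 209)
6^8 ≡ 42^2 = 1764 ≡ 92 (mod 209)
13 = 8 + 4 + 1 in binary powers of 2.
So 6^13 ≡ 92 · 42 · 6 ≡ 194 (mod 209).
Squaring chain: 194 → 16 → 47 → 119; never reaches −1, so base 6 is a Miller–Rabin witness that 209 is composite.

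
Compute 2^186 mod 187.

2^1 ≡ 2 (mod 187)
2^2 ≡ 2^2 = 4 ≡ 4 (mod 187)
2^4 ≡ 4^2 = 16 ≡ 16 (mod 187)
2^8 ≡ 16^2 = 256 ≡ 69 (mod 187)
2^16 ≡ 69^2 = 4761 ≡ 86 (mod 187)
2^32 ≡ 86^2 = 7396 ≡ 103 (mod 187)
2^64 ≡ 103^2 = 10609 ≡ 137 (mod 187)
2^128 ≡ 137^2 = 18769 ≡ 69 (mod 187)
186 = 128 + 32 + 16 + 8 + 2 in binary powers of 2.
So 2^186 ≡ 69 · 103 · 86 · 69 · 4 ≡ 174 (mod 187).
Since 174 ≠ 1, base 2 is a Fermat witness: 187 is composite.

174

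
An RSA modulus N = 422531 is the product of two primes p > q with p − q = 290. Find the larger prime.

811

Since p = q + 290, we have 422531 = q(q + 290), so q² + 290q − 422531 = 0.
Discriminant: 290² + 4·422531 = 84100 + 1690124 = 1774224; √1774224 = 1332.
q = (−290 + 1332)/2 = 521, and p = q + 290 = 811.
Check: 521 · 811 = 422531.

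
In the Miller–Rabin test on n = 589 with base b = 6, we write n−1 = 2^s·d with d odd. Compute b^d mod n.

216

589 − 1 = 588 = 2^2 · 147, so d = 147.
6^1 ≡ 6 (mod 589)
6^2 ≡ 6^2 = 36 ≡ 36 (mod 589)
6^4 ≡ 36^2 = 1296 ≡ 118 (mod 589)
6^8 ≡ 118^2 = 13924 ≡ 377 (mod 589)
6^16 ≡ 377^2 = 142129 ≡ 180 (mod 589)
6^32 ≡ 180^2 = 32400 ≡ 5 (mod 589)
6^64 ≡ 5^2 = 25 ≡ 25 (mod 589)
6^128 ≡ 25^2 = 625 ≡ 36 (mod 589)
147 = 128 + 16 + 2 + 1 in binary powers of 2.
So 6^147 ≡ 36 · 180 · 36 · 6 ≡ 216 (mod 589).
Squaring chain: 216 → 125; never reaches −1, so base 6 is a Miller–Rabin witness that 589 is composite.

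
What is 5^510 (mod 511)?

5^1 ≡ 5 (mod 511)
5^2 ≡ 5^2 = 25 ≡ 25 (mod 511)
5^4 ≡ 25^2 = 625 ≡ 114 (mod 511)
5^8 ≡ 114^2 = 12996 ≡ 221 (mod 511)
5^16 ≡ 221^2 = 48841 ≡ 296 (mod 511)
5^32 ≡ 296^2 = 87616 ≡ 235 (mod 511)
5^64 ≡ 235^2 = 55225 ≡ 37 (mod 511)
5^128 ≡ 37^2 = 1369 ≡ 347 (mod 511)
5^256 ≡ 347^2 = 120409 ≡ 324 (mod 511)
510 = 256 + 128 + 64 + 32 + 16 + 8 + 4 + 2 in binary powers of 2.
So 5^510 ≡ 324 · 347 · 37 · 235 · 296 · 221 · 114 · 25 ≡ 295 (mod 511).
Since 295 ≠ 1, base 5 is a Fermat witness: 511 is composite.

295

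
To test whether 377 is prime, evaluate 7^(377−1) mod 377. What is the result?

74

7^1 ≡ 7 (mod 377)
7^2 ≡ 7^2 = 49 ≡ 49 (mod 377)
7^4 ≡ 49^2 = 2401 ≡ 139 (mod 377)
7^8 ≡ 139^2 = 19321 ≡ 94 (mod 377)
7^16 ≡ 94^2 = 8836 ≡ 165 (mod 377)
7^32 ≡ 165^2 = 27225 ≡ 81 (mod 377)
7^64 ≡ 81^2 = 6561 ≡ 152 (mod 377)
7^128 ≡ 152^2 = 23104 ≡ 107 (mod 377)
7^256 ≡ 107^2 = 11449 ≡ 139 (mod 377)
376 = 256 + 64 + 32 + 16 + 8 in binary powers of 2.
So 7^376 ≡ 139 · 152 · 81 · 165 · 94 ≡ 74 (mod 377).
Since 74 ≠ 1, base 7 is a Fermat witness: 377 is composite.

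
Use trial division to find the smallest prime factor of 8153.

31

8153 is odd.
Digit sum 17, not divisible by 3.
Ends in 3: not divisible by 5.
7: 8153 = 7·1164 + 5
11: 8153 = 11·741 + 2
13: 8153 = 13·627 + 2
17: 8153 = 17·479 + 10
19: 8153 = 19·429 + 2
23: 8153 = 23·354 + 11
29: 8153 = 29·281 + 4
31: 8153 = 31·263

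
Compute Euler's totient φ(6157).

5980

Factor: 6157 = 47 · 131.
φ(6157) = (47−1) · (131−1) = 46 · 130 = 5980.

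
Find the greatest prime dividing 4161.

4161 = 3 · 1387
1387 = 19 · 73
73 is prime.
So 4161 = 3 · 19 · 73; the largest prime factor is 73.

73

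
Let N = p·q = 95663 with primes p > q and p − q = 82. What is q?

Since p = q + 82, we have 95663 = q(q + 82), so q² + 82q − 95663 = 0.
Discriminant: 82² + 4·95663 = 6724 + 382652 = 389376; √389376 = 624.
q = (−82 + 624)/2 = 271, and p = q + 82 = 353.
Check: 271 · 353 = 95663.

271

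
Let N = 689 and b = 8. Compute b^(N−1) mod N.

8^1 ≡ 8 (mod 689)
8^2 ≡ 8^2 = 64 ≡ 64 (mod 689)
8^4 ≡ 64^2 = 4096 ≡ 651 (mod 689)
8^8 ≡ 651^2 = 423801 ≡ 66 (mod 689)
8^16 ≡ 66^2 = 4356 ≡ 222 (mod 689)
8^32 ≡ 222^2 = 49284 ≡ 365 (mod 689)
8^64 ≡ 365^2 = 133225 ≡ 248 (mod 689)
8^128 ≡ 248^2 = 61504 ≡ 183 (mod 689)
8^256 ≡ 183^2 = 33489 ≡ 417 (mod 689)
8^512 ≡ 417^2 = 173889 ≡ 261 (mod 689)
688 = 512 + 128 + 32 + 16 in binary powers of 2.
So 8^688 ≡ 261 · 183 · 365 · 222 ≡ 248 (mod 689).
Since 248 ≠ 1, base 8 is a Fermat witness: 689 is composite.

248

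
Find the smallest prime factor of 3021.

3

3021 is odd.
Digit sum 6, divisible by 3.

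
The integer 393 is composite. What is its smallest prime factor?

393 is odd.
Digit sum 15, divisible by 3.

3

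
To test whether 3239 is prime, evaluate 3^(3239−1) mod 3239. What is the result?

155

3^1 ≡ 3 (mod 3239)
3^2 ≡ 3^2 = 9 ≡ 9 (mod 3239)
3^4 ≡ 9^2 = 81 ≡ 81 (mod 3239)
3^8 ≡ 81^2 = 6561 ≡ 83 (mod 3239)
3^16 ≡ 83^2 = 6889 ≡ 411 (mod 3239)
3^32 ≡ 411^2 = 168921 ≡ 493 (mod 3239)
3^64 ≡ 493^2 = 243049 ≡ 124 (mod 3239)
3^128 ≡ 124^2 = 15376 ≡ 2420 (mod 3239)
3^256 ≡ 2420^2 = 5856400 ≡ 288 (mod 3239)
3^512 ≡ 288^2 = 82944 ≡ 1969 (mod 3239)
3^1024 ≡ 1969^2 = 3876961 ≡ 3117 (mod 3239)
3^2048 ≡ 3117^2 = 9715689 ≡ 1928 (mod 3239)
3238 = 2048 + 1024 + 128 + 32 + 4 + 2 in binary powers of 2.
So 3^3238 ≡ 1928 · 3117 · 2420 · 493 · 81 · 9 ≡ 155 (mod 3239).
Since 155 ≠ 1, base 3 is a Fermat witness: 3239 is composite.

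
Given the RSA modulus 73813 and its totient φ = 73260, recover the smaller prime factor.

φ(n) = (p−1)(q−1) = n − (p+q) + 1, so p + q = 73813 − 73260 + 1 = 554.
p and q are the roots of t² − 554t + 73813 = 0.
Discriminant: 554² − 4·73813 = 306916 − 295252 = 11664; √11664 = 108.
q = (554 − 108)/2 = 223, p = (554 + 108)/2 = 331.
Check: 223 · 331 = 73813.

223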